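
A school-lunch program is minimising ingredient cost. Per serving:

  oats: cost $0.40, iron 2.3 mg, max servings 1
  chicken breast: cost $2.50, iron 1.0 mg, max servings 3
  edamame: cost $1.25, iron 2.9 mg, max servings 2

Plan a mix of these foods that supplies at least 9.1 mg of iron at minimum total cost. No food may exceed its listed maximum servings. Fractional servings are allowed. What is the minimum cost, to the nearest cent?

Cost per mg of iron: oats $0.1739, edamame $0.4310, chicken breast $2.5000.
Take 1 serving of oats: +2.3 mg iron for $0.40 (total $0.40, still need 6.8 mg).
Take 2 servings of edamame: +5.8 mg iron for $2.50 (total $2.90, still need 1.0 mg).
Take 1 serving of chicken breast: +1.0 mg iron for $2.50 (total $5.40, still need 0.0 mg).
Filling from the cheapest source first is optimal under one linear minimum: $5.40.

$5.40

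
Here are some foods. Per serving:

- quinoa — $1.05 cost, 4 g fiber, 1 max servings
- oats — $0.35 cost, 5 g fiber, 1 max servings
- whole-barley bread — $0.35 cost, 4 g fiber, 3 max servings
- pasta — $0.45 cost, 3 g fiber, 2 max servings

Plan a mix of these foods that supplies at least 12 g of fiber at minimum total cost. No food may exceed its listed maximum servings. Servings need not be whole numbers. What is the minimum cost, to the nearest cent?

Cost per g of fiber: oats $0.0700, whole-barley bread $0.0875, pasta $0.1500, quinoa $0.2625.
Take 1 serving of oats: +5.0 g fiber for $0.35 (total $0.35, still need 7.0 g).
Take 1.75 servings of whole-barley bread: +7.0 g fiber for $0.61 (total $0.96, still need 0.0 g).
Filling from the cheapest source first is optimal under one linear minimum: $0.96.

$0.96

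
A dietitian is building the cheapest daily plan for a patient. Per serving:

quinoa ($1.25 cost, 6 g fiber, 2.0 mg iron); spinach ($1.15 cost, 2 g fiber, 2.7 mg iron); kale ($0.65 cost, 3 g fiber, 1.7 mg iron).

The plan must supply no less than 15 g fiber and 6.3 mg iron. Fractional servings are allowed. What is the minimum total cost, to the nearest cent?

$3.17

Compare the cost at each extreme point of the feasible region.
quinoa only: max(15/6, 6.3/2.0) = 3.15 servings → $3.94.
spinach only: max(15/2, 6.3/2.7) = 7.5 servings → $8.62.
kale only: max(15/3, 6.3/1.7) = 5 servings → $3.25.
quinoa + spinach with both tight: 2.287 servings and 0.6393 servings → $3.59.
quinoa + kale with both tight: 1.571 servings and 1.857 servings → $3.17.
spinach + kale: intersection lies outside the first quadrant.
The minimum over all feasible corners is $3.17.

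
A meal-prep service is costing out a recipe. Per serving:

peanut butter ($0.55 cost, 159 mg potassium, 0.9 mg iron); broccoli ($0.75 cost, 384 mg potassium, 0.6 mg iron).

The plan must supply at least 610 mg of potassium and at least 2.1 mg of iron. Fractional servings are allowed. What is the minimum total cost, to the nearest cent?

$1.61

The cheapest plan sits at a corner of the feasible region — with two constraints it uses at most two foods.
peanut butter only: max(610/159, 2.1/0.9) = 3.836 servings → $2.11.
broccoli only: max(610/384, 2.1/0.6) = 3.5 servings → $2.62.
peanut butter + broccoli with both tight: 1.76 servings and 0.8597 servings → $1.61.
The minimum over all feasible corners is $1.61.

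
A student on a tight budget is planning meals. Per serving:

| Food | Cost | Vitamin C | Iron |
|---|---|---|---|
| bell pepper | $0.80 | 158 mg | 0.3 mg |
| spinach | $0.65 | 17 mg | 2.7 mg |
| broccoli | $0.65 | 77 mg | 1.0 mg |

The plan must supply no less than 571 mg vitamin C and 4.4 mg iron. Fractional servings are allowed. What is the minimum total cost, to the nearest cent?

An LP optimum is at a vertex; with two nutrient constraints at most two foods are used. Check each candidate.
bell pepper only: max(571/158, 4.4/0.3) = 14.67 servings → $11.73.
spinach only: max(571/17, 4.4/2.7) = 33.59 servings → $21.83.
broccoli only: max(571/77, 4.4/1.0) = 7.416 servings → $4.82.
bell pepper + spinach with both tight: 3.48 servings and 1.243 servings → $3.59.
bell pepper + broccoli with both tight: 1.721 servings and 3.884 servings → $3.90.
spinach + broccoli: intersection lies outside the first quadrant.
Cheapest feasible corner: $3.59.

$3.59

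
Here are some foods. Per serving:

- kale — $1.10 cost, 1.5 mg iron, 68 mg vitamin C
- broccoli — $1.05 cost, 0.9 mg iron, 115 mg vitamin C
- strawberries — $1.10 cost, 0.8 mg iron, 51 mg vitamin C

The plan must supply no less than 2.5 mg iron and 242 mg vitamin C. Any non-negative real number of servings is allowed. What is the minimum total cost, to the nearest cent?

A basic optimal solution has at most two foods positive. Try each food alone and each pair with both targets met exactly.
kale only: max(2.5/1.5, 242/68) = 3.559 servings → $3.91.
broccoli only: max(2.5/0.9, 242/115) = 2.778 servings → $2.92.
strawberries only: max(2.5/0.8, 242/51) = 4.745 servings → $5.22.
kale + broccoli with both tight: 0.6262 servings and 1.734 servings → $2.51.
kale + strawberries with both targets exact would need a negative amount; discard.
broccoli + strawberries with both tight: 1.434 servings and 1.512 servings → $3.17.
Cheapest feasible corner: $2.51.

$2.51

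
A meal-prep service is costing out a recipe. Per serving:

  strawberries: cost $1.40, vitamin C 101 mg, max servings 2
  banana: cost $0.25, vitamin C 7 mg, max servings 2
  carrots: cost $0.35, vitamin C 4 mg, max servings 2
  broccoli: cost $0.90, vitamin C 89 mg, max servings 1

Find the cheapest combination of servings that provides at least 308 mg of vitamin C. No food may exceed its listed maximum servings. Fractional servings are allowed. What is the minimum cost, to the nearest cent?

Cost per mg of vitamin C: broccoli $0.0101, strawberries $0.0139, banana $0.0357, carrots $0.0875.
Take 1 serving of broccoli: +89.0 mg vitamin C for $0.90 (total $0.90, still need 219.0 mg).
Take 2 servings of strawberries: +202.0 mg vitamin C for $2.80 (total $3.70, still need 17.0 mg).
Take 2 servings of banana: +14.0 mg vitamin C for $0.50 (total $4.20, still need 3.0 mg).
Take 0.75 servings of carrots: +3.0 mg vitamin C for $0.26 (total $4.46, still need 0.0 mg).
Greedy by cheapest-per-mg is optimal for a single linear constraint, so the minimum cost is $4.46.

$4.46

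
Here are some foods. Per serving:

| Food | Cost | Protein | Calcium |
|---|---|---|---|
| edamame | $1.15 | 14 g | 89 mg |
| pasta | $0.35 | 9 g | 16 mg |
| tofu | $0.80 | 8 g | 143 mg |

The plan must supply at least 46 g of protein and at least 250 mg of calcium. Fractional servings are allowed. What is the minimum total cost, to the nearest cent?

$2.43

With two linear requirements the optimum uses one or two foods; enumerate the corners.
edamame only: max(46/14, 250/89) = 3.286 servings → $3.78.
pasta only: max(46/9, 250/16) = 15.62 servings → $5.47.
tofu only: max(46/8, 250/143) = 5.75 servings → $4.60.
edamame + pasta with both tight: 2.624 servings and 1.029 servings → $3.38.
edamame + tofu: the both-tight solution has a negative serving — not a feasible corner.
pasta + tofu with both tight: 3.95 servings and 1.306 servings → $2.43.
Cheapest feasible corner: $2.43.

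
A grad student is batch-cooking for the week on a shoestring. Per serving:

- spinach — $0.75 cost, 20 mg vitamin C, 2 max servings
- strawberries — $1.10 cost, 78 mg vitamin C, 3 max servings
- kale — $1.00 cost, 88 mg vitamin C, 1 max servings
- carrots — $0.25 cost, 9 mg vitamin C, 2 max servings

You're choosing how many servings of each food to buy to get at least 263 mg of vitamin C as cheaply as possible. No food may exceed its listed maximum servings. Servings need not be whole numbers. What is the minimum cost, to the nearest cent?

$3.47

Cost per mg of vitamin C: kale $0.0114, strawberries $0.0141, carrots $0.0278, spinach $0.0375.
Take 1 serving of kale: +88.0 mg vitamin C for $1.00 (total $1.00, still need 175.0 mg).
Take 2.244 servings of strawberries: +175.0 mg vitamin C for $2.47 (total $3.47, still need 0.0 mg).
Filling from the cheapest source first is optimal under one linear minimum: $3.47.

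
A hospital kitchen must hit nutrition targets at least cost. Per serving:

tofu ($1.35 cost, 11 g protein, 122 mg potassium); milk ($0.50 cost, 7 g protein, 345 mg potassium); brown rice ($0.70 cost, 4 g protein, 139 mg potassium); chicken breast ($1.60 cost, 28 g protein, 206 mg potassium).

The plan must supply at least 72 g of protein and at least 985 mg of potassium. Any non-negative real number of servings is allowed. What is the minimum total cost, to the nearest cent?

tofu only: max(72/11, 985/122) = 8.074 servings → $10.90.
milk only: max(72/7, 985/345) = 10.29 servings → $5.14.
brown rice only: max(72/4, 985/139) = 18 servings → $12.60.
chicken breast only: max(72/28, 985/206) = 4.782 servings → $7.65.
tofu + milk with both tight: 6.102 servings and 0.6974 servings → $8.59.
tofu + brown rice with both tight: 5.829 servings and 1.97 servings → $9.25.
tofu + chicken breast: the both-tight solution has a negative serving — not a feasible corner.
milk + brown rice: intersection lies outside the first quadrant.
milk + chicken breast with both tight: 1.551 servings and 2.184 servings → $4.27.
brown rice + chicken breast with both tight: 4.155 servings and 1.978 servings → $6.07.
The minimum over all feasible corners is $4.27.

$4.27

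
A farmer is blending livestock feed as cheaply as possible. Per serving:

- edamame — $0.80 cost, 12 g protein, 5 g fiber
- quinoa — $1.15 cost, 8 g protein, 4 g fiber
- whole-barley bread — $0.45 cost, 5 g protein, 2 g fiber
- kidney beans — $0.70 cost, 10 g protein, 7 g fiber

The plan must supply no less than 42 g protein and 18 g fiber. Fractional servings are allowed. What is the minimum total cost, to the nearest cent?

At the optimum either one food covers both requirements or two foods hit both targets exactly; no other combination can be cheaper.
edamame only: max(42/12, 18/5) = 3.6 servings → $2.88.
quinoa only: max(42/8, 18/4) = 5.25 servings → $6.04.
whole-barley bread only: max(42/5, 18/2) = 9 servings → $4.05.
kidney beans only: max(42/10, 18/7) = 4.2 servings → $2.94.
edamame + quinoa with both tight: 3 servings and 0.75 servings → $3.26.
edamame + whole-barley bread with both targets exact would need a negative amount; discard.
edamame + kidney beans with both tight: 3.353 servings and 0.1765 servings → $2.81.
quinoa + whole-barley bread with both tight: 1.5 servings and 6 servings → $4.42.
quinoa + kidney beans: intersection lies outside the first quadrant.
whole-barley bread + kidney beans with both tight: 7.6 servings and 0.4 servings → $3.70.
The minimum over all feasible corners is $2.81.

$2.81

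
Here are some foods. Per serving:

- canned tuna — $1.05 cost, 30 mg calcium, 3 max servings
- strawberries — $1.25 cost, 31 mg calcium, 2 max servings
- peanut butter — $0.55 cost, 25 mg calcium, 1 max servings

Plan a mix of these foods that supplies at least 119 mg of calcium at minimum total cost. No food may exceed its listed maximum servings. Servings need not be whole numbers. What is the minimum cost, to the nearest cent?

$3.86

Cost per mg of calcium: peanut butter $0.0220, canned tuna $0.0350, strawberries $0.0403.
Take 1 serving of peanut butter: +25.0 mg calcium for $0.55 (total $0.55, still need 94.0 mg).
Take 3 servings of canned tuna: +90.0 mg calcium for $3.15 (total $3.70, still need 4.0 mg).
Take 0.129 servings of strawberries: +4.0 mg calcium for $0.16 (total $3.86, still need 0.0 mg).
Greedy by cheapest-per-mg is optimal for a single linear constraint, so the minimum cost is $3.86.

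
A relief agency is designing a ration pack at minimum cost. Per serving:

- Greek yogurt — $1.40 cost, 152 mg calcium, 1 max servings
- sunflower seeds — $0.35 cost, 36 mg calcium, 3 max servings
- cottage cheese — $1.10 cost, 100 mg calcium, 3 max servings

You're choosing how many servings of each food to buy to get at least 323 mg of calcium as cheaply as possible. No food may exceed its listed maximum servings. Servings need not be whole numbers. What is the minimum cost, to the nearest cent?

$3.14

Cost per mg of calcium: Greek yogurt $0.0092, sunflower seeds $0.0097, cottage cheese $0.0110.
Take 1 serving of Greek yogurt: +152.0 mg calcium for $1.40 (total $1.40, still need 171.0 mg).
Take 3 servings of sunflower seeds: +108.0 mg calcium for $1.05 (total $2.45, still need 63.0 mg).
Take 0.63 servings of cottage cheese: +63.0 mg calcium for $0.69 (total $3.14, still need 0.0 mg).
Filling from the cheapest source first is optimal under one linear minimum: $3.14.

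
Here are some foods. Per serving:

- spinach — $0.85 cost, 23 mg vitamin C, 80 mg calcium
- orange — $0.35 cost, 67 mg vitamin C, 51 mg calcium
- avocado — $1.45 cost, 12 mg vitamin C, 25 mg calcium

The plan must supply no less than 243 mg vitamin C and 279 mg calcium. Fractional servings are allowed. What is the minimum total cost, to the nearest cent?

$1.91

A basic optimal solution has at most two foods positive. Try each food alone and each pair with both targets met exactly.
spinach only: max(243/23, 279/80) = 10.57 servings → $8.98.
orange only: max(243/67, 279/51) = 5.471 servings → $1.91.
avocado only: max(243/12, 279/25) = 20.25 servings → $29.36.
spinach + orange with both tight: 1.505 servings and 3.11 servings → $2.37.
spinach + avocado: intersection lies outside the first quadrant.
orange + avocado with both tight: 2.565 servings and 5.927 servings → $9.49.
So the least-cost plan costs $1.91.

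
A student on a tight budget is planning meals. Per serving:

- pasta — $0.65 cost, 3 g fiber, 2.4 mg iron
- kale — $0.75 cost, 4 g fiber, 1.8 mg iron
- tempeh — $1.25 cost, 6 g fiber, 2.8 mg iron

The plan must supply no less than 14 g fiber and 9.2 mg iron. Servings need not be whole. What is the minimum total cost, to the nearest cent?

This is a tiny linear program; its minimum lies at a vertex of the feasible set. List the vertices and price them.
pasta only: max(14/3, 9.2/2.4) = 4.667 servings → $3.03.
kale only: max(14/4, 9.2/1.8) = 5.111 servings → $3.83.
tempeh only: max(14/6, 9.2/2.8) = 3.286 servings → $4.11.
pasta + kale with both tight: 2.762 servings and 1.429 servings → $2.87.
pasta + tempeh with both tight: 2.667 servings and 1 serving → $2.98.
kale + tempeh with both targets exact would need a negative amount; discard.
So the least-cost plan costs $2.87.

$2.87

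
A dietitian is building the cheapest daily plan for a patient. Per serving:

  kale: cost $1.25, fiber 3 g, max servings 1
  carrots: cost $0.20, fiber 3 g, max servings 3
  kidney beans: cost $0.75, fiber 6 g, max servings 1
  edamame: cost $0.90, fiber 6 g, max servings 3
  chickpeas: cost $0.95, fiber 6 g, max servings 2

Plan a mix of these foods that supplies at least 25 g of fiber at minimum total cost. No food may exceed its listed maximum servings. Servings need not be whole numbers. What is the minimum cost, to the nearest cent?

$2.85

Cost per g of fiber: carrots $0.0667, kidney beans $0.1250, edamame $0.1500, chickpeas $0.1583, kale $0.4167.
Take 3 servings of carrots: +9.0 g fiber for $0.60 (total $0.60, still need 16.0 g).
Take 1 serving of kidney beans: +6.0 g fiber for $0.75 (total $1.35, still need 10.0 g).
Take 1.667 servings of edamame: +10.0 g fiber for $1.50 (total $2.85, still need 0.0 g).
Filling from the cheapest source first is optimal under one linear minimum: $2.85.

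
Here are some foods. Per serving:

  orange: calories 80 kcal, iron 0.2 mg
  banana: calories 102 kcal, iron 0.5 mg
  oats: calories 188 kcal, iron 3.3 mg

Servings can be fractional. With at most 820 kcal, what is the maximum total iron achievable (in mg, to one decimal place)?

Iron per kcal: oats 0.01755, banana 0.004902, orange 0.0025.
With no serving limits, spend the whole calories allowance on oats: 820 kcal / 188 kcal × 3.3 mg = 14.4 mg.

14.4 mg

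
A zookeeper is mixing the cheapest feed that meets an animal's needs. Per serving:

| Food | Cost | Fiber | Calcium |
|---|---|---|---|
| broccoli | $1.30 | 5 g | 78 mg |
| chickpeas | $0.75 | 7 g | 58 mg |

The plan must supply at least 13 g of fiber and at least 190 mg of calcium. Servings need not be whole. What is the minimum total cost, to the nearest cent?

$2.46

broccoli only: max(13/5, 190/78) = 2.6 servings → $3.38.
chickpeas only: max(13/7, 190/58) = 3.276 servings → $2.46.
broccoli + chickpeas with both tight: 2.25 servings and 0.25 servings → $3.11.
Cheapest feasible corner: $2.46.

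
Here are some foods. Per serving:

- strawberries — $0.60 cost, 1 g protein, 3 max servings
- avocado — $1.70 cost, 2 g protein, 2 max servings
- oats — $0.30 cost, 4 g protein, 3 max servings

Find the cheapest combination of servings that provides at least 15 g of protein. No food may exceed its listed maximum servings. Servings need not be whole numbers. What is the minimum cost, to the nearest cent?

Cost per g of protein: oats $0.0750, strawberries $0.6000, avocado $0.8500.
Take 3 servings of oats: +12.0 g protein for $0.90 (total $0.90, still need 3.0 g).
Take 3 servings of strawberries: +3.0 g protein for $1.80 (total $2.70, still need 0.0 g).
Filling from the cheapest source first is optimal under one linear minimum: $2.70.

$2.70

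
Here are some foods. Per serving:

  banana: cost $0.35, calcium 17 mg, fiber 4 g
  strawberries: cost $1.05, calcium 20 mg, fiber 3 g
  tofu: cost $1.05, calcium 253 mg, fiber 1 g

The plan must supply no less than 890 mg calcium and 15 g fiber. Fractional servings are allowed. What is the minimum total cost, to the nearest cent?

At the optimum either one food covers both requirements or two foods hit both targets exactly; no other combination can be cheaper.
banana only: max(890/17, 15/4) = 52.35 servings → $18.32.
strawberries only: max(890/20, 15/3) = 44.5 servings → $46.73.
tofu only: max(890/253, 15/1) = 15 servings → $15.75.
banana + strawberries with both targets exact would need a negative amount; discard.
banana + tofu with both tight: 2.92 servings and 3.322 servings → $4.51.
strawberries + tofu with both tight: 3.931 servings and 3.207 servings → $7.49.
The minimum over all feasible corners is $4.51.

$4.51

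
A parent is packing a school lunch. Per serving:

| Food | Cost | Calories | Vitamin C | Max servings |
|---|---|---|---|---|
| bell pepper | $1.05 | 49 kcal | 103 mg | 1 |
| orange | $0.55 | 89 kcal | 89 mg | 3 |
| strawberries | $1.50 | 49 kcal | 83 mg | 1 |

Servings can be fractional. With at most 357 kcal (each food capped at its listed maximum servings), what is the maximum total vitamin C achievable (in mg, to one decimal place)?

445.0 mg

Vitamin C per kcal: bell pepper 2.102, strawberries 1.694, orange 1.
Take 1 serving of bell pepper: uses 49 kcal, +103.0 mg vitamin C (running total 103.0 mg).
Take 1 serving of strawberries: uses 49 kcal, +83.0 mg vitamin C (running total 186.0 mg).
Take 2.91 servings of orange: uses 259 kcal, +259.0 mg vitamin C (running total 445.0 mg).
Greedy by best ratio exhausts the calories allowance optimally: 445.0 mg.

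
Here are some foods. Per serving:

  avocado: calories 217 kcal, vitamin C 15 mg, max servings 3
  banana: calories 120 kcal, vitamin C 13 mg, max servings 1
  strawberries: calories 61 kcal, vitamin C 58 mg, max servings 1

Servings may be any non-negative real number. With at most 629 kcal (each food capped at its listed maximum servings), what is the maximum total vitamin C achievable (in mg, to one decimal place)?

102.0 mg

Vitamin C per kcal: strawberries 0.9508, banana 0.1083, avocado 0.06912.
Take 1 serving of strawberries: uses 61 kcal, +58.0 mg vitamin C (running total 58.0 mg).
Take 1 serving of banana: uses 120 kcal, +13.0 mg vitamin C (running total 71.0 mg).
Take 2.065 servings of avocado: uses 448 kcal, +31.0 mg vitamin C (running total 102.0 mg).
Filling greedily by vitamin C-per-kcal is optimal for one linear limit, giving 102.0 mg.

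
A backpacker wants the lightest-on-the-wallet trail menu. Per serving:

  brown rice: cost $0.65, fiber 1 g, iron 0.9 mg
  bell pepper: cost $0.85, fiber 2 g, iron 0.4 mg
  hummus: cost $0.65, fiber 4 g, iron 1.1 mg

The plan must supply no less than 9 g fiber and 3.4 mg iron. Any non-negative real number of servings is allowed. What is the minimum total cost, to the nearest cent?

The cheapest plan sits at a corner of the feasible region — with two constraints it uses at most two foods.
brown rice only: max(9/1, 3.4/0.9) = 9 servings → $5.85.
bell pepper only: max(9/2, 3.4/0.4) = 8.5 servings → $7.22.
hummus only: max(9/4, 3.4/1.1) = 3.091 servings → $2.01.
brown rice + bell pepper with both tight: 2.286 servings and 3.357 servings → $4.34.
brown rice + hummus with both tight: 1.48 servings and 1.88 servings → $2.18.
bell pepper + hummus with both targets exact would need a negative amount; discard.
The minimum over all feasible corners is $2.01.

$2.01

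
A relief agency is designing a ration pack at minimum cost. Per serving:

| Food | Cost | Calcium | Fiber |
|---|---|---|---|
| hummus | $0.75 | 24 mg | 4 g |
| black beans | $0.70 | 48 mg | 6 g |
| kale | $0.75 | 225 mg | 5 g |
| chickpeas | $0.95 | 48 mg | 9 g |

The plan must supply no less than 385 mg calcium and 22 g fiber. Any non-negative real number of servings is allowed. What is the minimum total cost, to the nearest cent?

$2.62

Two binding constraints pin down two serving amounts, so the optimal mix uses at most two foods. The candidates are each food alone (scaled to the tighter of calcium/fiber) and each pair with both constraints tight.
hummus only: max(385/24, 22/4) = 16.04 servings → $12.03.
black beans only: max(385/48, 22/6) = 8.021 servings → $5.61.
kale only: max(385/225, 22/5) = 4.4 servings → $3.30.
chickpeas only: max(385/48, 22/9) = 8.021 servings → $7.62.
hummus + black beans with both targets exact would need a negative amount; discard.
hummus + kale with both tight: 3.878 servings and 1.297 servings → $3.88.
hummus + chickpeas: intersection lies outside the first quadrant.
black beans + kale with both tight: 2.725 servings and 1.13 servings → $2.75.
black beans + chickpeas: the both-tight solution has a negative serving — not a feasible corner.
kale + chickpeas with both tight: 1.35 servings and 1.695 servings → $2.62.
The minimum over all feasible corners is $2.62.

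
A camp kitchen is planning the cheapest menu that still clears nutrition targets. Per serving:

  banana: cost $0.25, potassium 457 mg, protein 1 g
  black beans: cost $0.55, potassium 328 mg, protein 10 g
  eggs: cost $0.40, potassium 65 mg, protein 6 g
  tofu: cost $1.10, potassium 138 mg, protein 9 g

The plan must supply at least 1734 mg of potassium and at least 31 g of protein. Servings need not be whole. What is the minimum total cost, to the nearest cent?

An LP optimum is at a vertex; with two nutrient constraints at most two foods are used. Check each candidate.
banana only: max(1734/457, 31/1) = 31 servings → $7.75.
black beans only: max(1734/328, 31/10) = 5.287 servings → $2.91.
eggs only: max(1734/65, 31/6) = 26.68 servings → $10.67.
tofu only: max(1734/138, 31/9) = 12.57 servings → $13.82.
banana + black beans with both tight: 1.691 servings and 2.931 servings → $2.03.
banana + eggs with both tight: 3.134 servings and 4.644 servings → $2.64.
banana + tofu with both tight: 2.85 servings and 3.128 servings → $4.15.
black beans + eggs: intersection lies outside the first quadrant.
black beans + tofu: the both-tight solution has a negative serving — not a feasible corner.
eggs + tofu: intersection lies outside the first quadrant.
So the least-cost plan costs $2.03.

$2.03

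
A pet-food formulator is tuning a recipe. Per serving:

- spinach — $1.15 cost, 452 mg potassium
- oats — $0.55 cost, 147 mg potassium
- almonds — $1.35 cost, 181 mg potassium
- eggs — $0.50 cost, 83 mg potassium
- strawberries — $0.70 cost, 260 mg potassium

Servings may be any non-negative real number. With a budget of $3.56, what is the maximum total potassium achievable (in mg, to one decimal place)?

Potassium per dollar: spinach 393, strawberries 371.4, oats 267.3, eggs 166, almonds 134.1.
With no serving limits, spend the whole cost allowance on spinach: $3.56 / $1.15 × 452 mg = 1399.2 mg.

1399.2 mg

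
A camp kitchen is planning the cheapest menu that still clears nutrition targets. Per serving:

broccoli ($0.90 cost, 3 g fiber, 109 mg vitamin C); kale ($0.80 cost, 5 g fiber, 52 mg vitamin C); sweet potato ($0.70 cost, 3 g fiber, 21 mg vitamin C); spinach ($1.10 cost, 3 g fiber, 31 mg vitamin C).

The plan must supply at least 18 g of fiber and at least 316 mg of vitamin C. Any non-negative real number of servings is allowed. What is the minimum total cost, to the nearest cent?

$3.58

broccoli only: max(18/3, 316/109) = 6 servings → $5.40.
kale only: max(18/5, 316/52) = 6.077 servings → $4.86.
sweet potato only: max(18/3, 316/21) = 15.05 servings → $10.53.
spinach only: max(18/3, 316/31) = 10.19 servings → $11.21.
broccoli + kale with both tight: 1.656 servings and 2.607 servings → $3.58.
broccoli + sweet potato with both tight: 2.159 servings and 3.841 servings → $4.63.
broccoli + spinach with both tight: 1.667 servings and 4.333 servings → $6.27.
kale + sweet potato: intersection lies outside the first quadrant.
kale + spinach with both targets exact would need a negative amount; discard.
sweet potato + spinach: the both-tight solution has a negative serving — not a feasible corner.
The minimum over all feasible corners is $3.58.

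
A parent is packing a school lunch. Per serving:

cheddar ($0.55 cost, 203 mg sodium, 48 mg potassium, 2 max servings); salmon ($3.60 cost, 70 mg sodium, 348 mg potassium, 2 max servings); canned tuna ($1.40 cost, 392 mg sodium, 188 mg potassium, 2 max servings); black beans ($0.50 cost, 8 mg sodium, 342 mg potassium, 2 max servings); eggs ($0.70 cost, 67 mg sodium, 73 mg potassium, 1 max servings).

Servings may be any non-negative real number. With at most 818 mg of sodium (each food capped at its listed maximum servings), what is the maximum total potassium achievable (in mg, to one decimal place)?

1738.4 mg

Potassium per mg sodium: black beans 42.75, salmon 4.971, eggs 1.09, canned tuna 0.4796, cheddar 0.2365.
Take 2 servings of black beans: uses 16 mg sodium, +684.0 mg potassium (running total 684.0 mg).
Take 2 servings of salmon: uses 140 mg sodium, +696.0 mg potassium (running total 1380.0 mg).
Take 1 serving of eggs: uses 67 mg sodium, +73.0 mg potassium (running total 1453.0 mg).
Take 1.518 servings of canned tuna: uses 595 mg sodium, +285.4 mg potassium (running total 1738.4 mg).
Filling greedily by potassium-per-mg sodium is optimal for one linear limit, giving 1738.4 mg.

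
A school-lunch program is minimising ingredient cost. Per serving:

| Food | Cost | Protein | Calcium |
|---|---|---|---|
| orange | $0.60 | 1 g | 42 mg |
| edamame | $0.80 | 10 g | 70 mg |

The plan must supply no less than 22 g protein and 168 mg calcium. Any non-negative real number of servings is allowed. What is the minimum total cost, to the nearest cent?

$1.92

The cheapest plan sits at a corner of the feasible region — with two constraints it uses at most two foods.
orange only: max(22/1, 168/42) = 22 servings → $13.20.
edamame only: max(22/10, 168/70) = 2.4 servings → $1.92.
orange + edamame with both tight: 0.4 servings and 2.16 servings → $1.97.
Cheapest feasible corner: $1.92.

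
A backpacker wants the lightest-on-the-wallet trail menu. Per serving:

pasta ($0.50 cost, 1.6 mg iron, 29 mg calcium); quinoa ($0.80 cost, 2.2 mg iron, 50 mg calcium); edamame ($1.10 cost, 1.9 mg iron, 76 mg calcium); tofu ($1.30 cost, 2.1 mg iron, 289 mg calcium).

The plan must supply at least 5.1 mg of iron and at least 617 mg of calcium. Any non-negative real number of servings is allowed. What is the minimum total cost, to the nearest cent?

$2.94

The cheapest plan sits at a corner of the feasible region — with two constraints it uses at most two foods.
pasta only: max(5.1/1.6, 617/29) = 21.28 servings → $10.64.
quinoa only: max(5.1/2.2, 617/50) = 12.34 servings → $9.87.
edamame only: max(5.1/1.9, 617/76) = 8.118 servings → $8.93.
tofu only: max(5.1/2.1, 617/289) = 2.429 servings → $3.16.
pasta + quinoa: intersection lies outside the first quadrant.
pasta + edamame: the both-tight solution has a negative serving — not a feasible corner.
pasta + tofu with both tight: 0.4438 servings and 2.09 servings → $2.94.
quinoa + edamame: the both-tight solution has a negative serving — not a feasible corner.
quinoa + tofu with both tight: 0.3357 servings and 2.077 servings → $2.97.
edamame + tofu with both tight: 0.4575 servings and 2.015 servings → $3.12.
Cheapest feasible corner: $2.94.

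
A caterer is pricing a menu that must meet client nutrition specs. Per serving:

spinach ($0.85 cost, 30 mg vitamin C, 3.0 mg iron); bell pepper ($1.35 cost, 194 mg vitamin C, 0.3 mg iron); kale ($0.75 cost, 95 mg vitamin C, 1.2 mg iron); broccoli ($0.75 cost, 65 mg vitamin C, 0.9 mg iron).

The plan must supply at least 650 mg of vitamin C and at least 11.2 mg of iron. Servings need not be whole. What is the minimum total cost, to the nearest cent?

$5.83

A basic optimal solution has at most two foods positive. Try each food alone and each pair with both targets met exactly.
spinach only: max(650/30, 11.2/3.0) = 21.67 servings → $18.42.
bell pepper only: max(650/194, 11.2/0.3) = 37.33 servings → $50.40.
kale only: max(650/95, 11.2/1.2) = 9.333 servings → $7.00.
broccoli only: max(650/65, 11.2/0.9) = 12.44 servings → $9.33.
spinach + bell pepper with both tight: 3.452 servings and 2.817 servings → $6.74.
spinach + kale with both tight: 1.141 servings and 6.482 servings → $5.83.
spinach + broccoli with both tight: 0.8512 servings and 9.607 servings → $7.93.
bell pepper + kale: the both-tight solution has a negative serving — not a feasible corner.
bell pepper + broccoli: intersection lies outside the first quadrant.
kale + broccoli: the both-tight solution has a negative serving — not a feasible corner.
So the least-cost plan costs $5.83.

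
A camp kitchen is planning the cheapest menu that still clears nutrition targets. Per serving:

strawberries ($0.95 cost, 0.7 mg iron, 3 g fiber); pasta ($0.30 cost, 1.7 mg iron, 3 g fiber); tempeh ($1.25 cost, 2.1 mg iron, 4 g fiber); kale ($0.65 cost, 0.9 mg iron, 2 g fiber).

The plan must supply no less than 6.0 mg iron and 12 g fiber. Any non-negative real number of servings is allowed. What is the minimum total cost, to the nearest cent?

Compare the cost at each extreme point of the feasible region.
strawberries only: max(6.0/0.7, 12/3) = 8.571 servings → $8.14.
pasta only: max(6.0/1.7, 12/3) = 4 servings → $1.20.
tempeh only: max(6.0/2.1, 12/4) = 3 servings → $3.75.
kale only: max(6.0/0.9, 12/2) = 6.667 servings → $4.33.
strawberries + pasta with both tight: 0.8 servings and 3.2 servings → $1.72.
strawberries + tempeh with both tight: 0.3429 servings and 2.743 servings → $3.75.
strawberries + kale: the both-tight solution has a negative serving — not a feasible corner.
pasta + tempeh: intersection lies outside the first quadrant.
pasta + kale with both tight: 1.714 servings and 3.429 servings → $2.74.
tempeh + kale with both tight: 2 servings and 2 servings → $3.80.
Cheapest feasible corner: $1.20.

$1.20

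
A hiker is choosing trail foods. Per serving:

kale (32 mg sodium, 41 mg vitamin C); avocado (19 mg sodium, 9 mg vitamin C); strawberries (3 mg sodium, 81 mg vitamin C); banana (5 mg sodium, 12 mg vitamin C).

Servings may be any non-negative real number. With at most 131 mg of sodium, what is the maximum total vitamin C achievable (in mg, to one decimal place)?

Vitamin C per mg sodium: strawberries 27, banana 2.4, kale 1.281, avocado 0.4737.
With no serving limits, spend the whole sodium allowance on strawberries: 131 mg / 3 mg × 81 mg = 3537.0 mg.

3537.0 mg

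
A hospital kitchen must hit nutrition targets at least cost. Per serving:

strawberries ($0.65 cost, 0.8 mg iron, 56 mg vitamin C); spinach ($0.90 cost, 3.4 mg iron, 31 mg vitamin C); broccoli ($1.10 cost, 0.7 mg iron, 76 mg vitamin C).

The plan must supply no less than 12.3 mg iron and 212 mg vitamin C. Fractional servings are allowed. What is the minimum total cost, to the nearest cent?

A basic optimal solution has at most two foods positive. Try each food alone and each pair with both targets met exactly.
strawberries only: max(12.3/0.8, 212/56) = 15.38 servings → $9.99.
spinach only: max(12.3/3.4, 212/31) = 6.839 servings → $6.15.
broccoli only: max(12.3/0.7, 212/76) = 17.57 servings → $19.33.
strawberries + spinach with both tight: 2.05 servings and 3.135 servings → $4.15.
strawberries + broccoli: the both-tight solution has a negative serving — not a feasible corner.
spinach + broccoli with both tight: 3.322 servings and 1.434 servings → $4.57.
So the least-cost plan costs $4.15.

$4.15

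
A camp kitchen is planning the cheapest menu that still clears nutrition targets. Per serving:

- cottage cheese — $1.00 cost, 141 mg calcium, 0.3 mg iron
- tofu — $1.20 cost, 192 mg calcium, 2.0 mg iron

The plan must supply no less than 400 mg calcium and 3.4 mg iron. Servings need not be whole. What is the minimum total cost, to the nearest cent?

$2.50

Check every corner: each single food scaled to meet both minima, and each pair solved so both constraints bind.
cottage cheese only: max(400/141, 3.4/0.3) = 11.33 servings → $11.33.
tofu only: max(400/192, 3.4/2.0) = 2.083 servings → $2.50.
cottage cheese + tofu with both tight: 0.656 servings and 1.602 servings → $2.58.
The minimum over all feasible corners is $2.50.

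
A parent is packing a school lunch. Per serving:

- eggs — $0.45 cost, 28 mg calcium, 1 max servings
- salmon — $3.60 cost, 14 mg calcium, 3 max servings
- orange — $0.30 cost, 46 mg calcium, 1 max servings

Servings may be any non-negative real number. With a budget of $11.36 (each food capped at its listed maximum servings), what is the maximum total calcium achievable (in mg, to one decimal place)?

Calcium per dollar: orange 153.3, eggs 62.22, salmon 3.889.
Take 1 serving of orange: spends $0.30, +46.0 mg calcium (running total 46.0 mg).
Take 1 serving of eggs: spends $0.45, +28.0 mg calcium (running total 74.0 mg).
Take 2.947 servings of salmon: spends $10.61, +41.3 mg calcium (running total 115.3 mg).
Greedy by best ratio exhausts the cost allowance optimally: 115.3 mg.

115.3 mg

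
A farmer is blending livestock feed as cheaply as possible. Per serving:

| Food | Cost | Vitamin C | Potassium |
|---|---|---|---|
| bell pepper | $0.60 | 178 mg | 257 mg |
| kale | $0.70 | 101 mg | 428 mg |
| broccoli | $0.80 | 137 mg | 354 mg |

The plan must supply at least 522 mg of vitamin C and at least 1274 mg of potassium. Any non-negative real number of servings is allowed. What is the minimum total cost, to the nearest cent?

$2.42

At the optimum either one food covers both requirements or two foods hit both targets exactly; no other combination can be cheaper.
bell pepper only: max(522/178, 1274/257) = 4.957 servings → $2.97.
kale only: max(522/101, 1274/428) = 5.168 servings → $3.62.
broccoli only: max(522/137, 1274/354) = 3.81 servings → $3.05.
bell pepper + kale with both tight: 1.886 servings and 1.844 servings → $2.42.
bell pepper + broccoli with both tight: 0.3687 servings and 3.331 servings → $2.89.
kale + broccoli with both targets exact would need a negative amount; discard.
The minimum over all feasible corners is $2.42.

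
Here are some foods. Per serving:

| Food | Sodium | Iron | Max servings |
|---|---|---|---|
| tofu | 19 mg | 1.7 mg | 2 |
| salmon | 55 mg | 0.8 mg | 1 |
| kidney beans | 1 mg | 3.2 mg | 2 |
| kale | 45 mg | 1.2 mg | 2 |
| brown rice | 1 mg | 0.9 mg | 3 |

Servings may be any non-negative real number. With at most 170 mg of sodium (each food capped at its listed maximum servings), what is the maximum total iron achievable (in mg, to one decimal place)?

15.4 mg

Iron per mg sodium: kidney beans 3.2, brown rice 0.9, tofu 0.08947, kale 0.02667, salmon 0.01455.
Take 2 servings of kidney beans: uses 2 mg sodium, +6.4 mg iron (running total 6.4 mg).
Take 3 servings of brown rice: uses 3 mg sodium, +2.7 mg iron (running total 9.1 mg).
Take 2 servings of tofu: uses 38 mg sodium, +3.4 mg iron (running total 12.5 mg).
Take 2 servings of kale: uses 90 mg sodium, +2.4 mg iron (running total 14.9 mg).
Take 0.6727 servings of salmon: uses 37 mg sodium, +0.5 mg iron (running total 15.4 mg).
Filling greedily by iron-per-mg sodium is optimal for one linear limit, giving 15.4 mg.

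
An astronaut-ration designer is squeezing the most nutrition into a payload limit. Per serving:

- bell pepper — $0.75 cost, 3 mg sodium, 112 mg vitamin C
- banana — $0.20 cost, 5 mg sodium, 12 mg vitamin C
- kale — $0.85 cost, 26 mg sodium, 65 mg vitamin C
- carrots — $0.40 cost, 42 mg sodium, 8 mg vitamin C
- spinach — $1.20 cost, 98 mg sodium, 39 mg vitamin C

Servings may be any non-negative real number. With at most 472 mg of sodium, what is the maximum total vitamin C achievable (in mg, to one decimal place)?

Vitamin C per mg sodium: bell pepper 37.33, kale 2.5, banana 2.4, spinach 0.398, carrots 0.1905.
With no serving limits, spend the whole sodium allowance on bell pepper: 472 mg / 3 mg × 112 mg = 17621.3 mg.

17621.3 mg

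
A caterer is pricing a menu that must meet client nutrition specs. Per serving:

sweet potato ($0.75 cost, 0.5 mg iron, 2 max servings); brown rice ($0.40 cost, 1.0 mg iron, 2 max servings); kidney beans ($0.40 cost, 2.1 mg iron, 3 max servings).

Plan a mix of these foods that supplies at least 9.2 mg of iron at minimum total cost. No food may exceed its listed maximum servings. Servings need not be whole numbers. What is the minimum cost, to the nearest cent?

Cost per mg of iron: kidney beans $0.1905, brown rice $0.4000, sweet potato $1.5000.
Take 3 servings of kidney beans: +6.3 mg iron for $1.20 (total $1.20, still need 2.9 mg).
Take 2 servings of brown rice: +2.0 mg iron for $0.80 (total $2.00, still need 0.9 mg).
Take 1.8 servings of sweet potato: +0.9 mg iron for $1.35 (total $3.35, still need 0.0 mg).
Filling from the cheapest source first is optimal under one linear minimum: $3.35.

$3.35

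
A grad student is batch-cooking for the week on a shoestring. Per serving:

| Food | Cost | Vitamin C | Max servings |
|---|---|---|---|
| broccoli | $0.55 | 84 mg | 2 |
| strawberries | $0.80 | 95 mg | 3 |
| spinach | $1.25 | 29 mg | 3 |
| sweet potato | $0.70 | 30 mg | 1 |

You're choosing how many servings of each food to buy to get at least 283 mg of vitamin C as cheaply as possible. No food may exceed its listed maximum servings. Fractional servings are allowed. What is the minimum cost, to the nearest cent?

Cost per mg of vitamin C: broccoli $0.0065, strawberries $0.0084, sweet potato $0.0233, spinach $0.0431.
Take 2 servings of broccoli: +168.0 mg vitamin C for $1.10 (total $1.10, still need 115.0 mg).
Take 1.211 servings of strawberries: +115.0 mg vitamin C for $0.97 (total $2.07, still need 0.0 mg).
Greedy by cheapest-per-mg is optimal for a single linear constraint, so the minimum cost is $2.07.

$2.07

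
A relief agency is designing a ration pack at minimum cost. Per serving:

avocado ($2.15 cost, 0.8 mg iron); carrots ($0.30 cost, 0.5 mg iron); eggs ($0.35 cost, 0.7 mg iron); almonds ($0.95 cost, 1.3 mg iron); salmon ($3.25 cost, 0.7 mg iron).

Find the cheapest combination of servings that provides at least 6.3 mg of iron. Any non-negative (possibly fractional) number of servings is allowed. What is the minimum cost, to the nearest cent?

Cost per mg of iron: eggs $0.5000, carrots $0.6000, almonds $0.7308, avocado $2.6875, salmon $4.6429.
With no serving limits, use only eggs: 6.3 mg / 0.7 mg = 9 servings × $0.35 = $3.15.

$3.15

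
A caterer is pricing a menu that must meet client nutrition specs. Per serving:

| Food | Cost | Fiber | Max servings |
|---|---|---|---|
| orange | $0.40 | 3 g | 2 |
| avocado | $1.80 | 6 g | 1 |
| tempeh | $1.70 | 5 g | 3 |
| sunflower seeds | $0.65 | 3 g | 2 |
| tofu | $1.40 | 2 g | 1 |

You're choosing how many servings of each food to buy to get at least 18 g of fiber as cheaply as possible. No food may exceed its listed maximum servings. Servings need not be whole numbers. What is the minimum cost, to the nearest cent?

$3.90

Cost per g of fiber: orange $0.1333, sunflower seeds $0.2167, avocado $0.3000, tempeh $0.3400, tofu $0.7000.
Take 2 servings of orange: +6.0 g fiber for $0.80 (total $0.80, still need 12.0 g).
Take 2 servings of sunflower seeds: +6.0 g fiber for $1.30 (total $2.10, still need 6.0 g).
Take 1 serving of avocado: +6.0 g fiber for $1.80 (total $3.90, still need 0.0 g).
Greedy by cheapest-per-g is optimal for a single linear constraint, so the minimum cost is $3.90.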